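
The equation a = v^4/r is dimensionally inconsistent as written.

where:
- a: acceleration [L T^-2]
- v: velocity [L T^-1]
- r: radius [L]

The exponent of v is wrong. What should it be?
The exponent of v should be 2: a = v^2/r

The LHS a has dimensions [L T^-2]; v has dimensions [L T^-1].
As written, the RHS v^4/r (exponent 4 on v) has dimensions [L^3 T^-4], which does not match.
With exponent 2, the RHS v^2/r has dimensions [L T^-2], matching the LHS.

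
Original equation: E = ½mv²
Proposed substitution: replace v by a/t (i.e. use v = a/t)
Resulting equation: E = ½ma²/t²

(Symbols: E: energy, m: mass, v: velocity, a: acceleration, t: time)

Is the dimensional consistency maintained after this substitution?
No

[v] = [L T^-1] and [a/t] = [L T^-3]. These differ, so the substitution replaces a quantity by one of different dimensions and the result E = ½ma²/t² has LHS [L^2 M T^-2] vs RHS [L^2 M T^-6] — inconsistent.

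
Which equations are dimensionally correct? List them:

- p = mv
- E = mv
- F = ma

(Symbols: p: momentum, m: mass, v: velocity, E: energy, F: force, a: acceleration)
Dimensionally correct: p = mv, F = ma
Dimensionally incorrect: E = mv
Ordered (correct first, then incorrect): p = mv, F = ma, E = mv

- p = mv: LHS [L M T^-1], RHS [L M T^-1] → correct ✓
- E = mv: LHS [L^2 M T^-2], RHS [L M T^-1] → incorrect ✗
- F = ma: LHS [L M T^-2], RHS [L M T^-2] → correct ✓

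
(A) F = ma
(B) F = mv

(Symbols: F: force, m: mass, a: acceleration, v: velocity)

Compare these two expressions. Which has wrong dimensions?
(B)

(A) F = ma: LHS [L M T^-2], RHS [L M T^-2] ✓
(B) F = mv: LHS [L M T^-2], RHS [L M T^-1] ✗

Expression (B) F = mv is dimensionally incorrect.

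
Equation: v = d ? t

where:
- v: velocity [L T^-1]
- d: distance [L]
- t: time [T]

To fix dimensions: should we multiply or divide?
division (÷): v = d ÷ t

v [L T^-1]; d [L]; t [T].
d × t → [L T] ✗
d ÷ t → [L T^-1] ✓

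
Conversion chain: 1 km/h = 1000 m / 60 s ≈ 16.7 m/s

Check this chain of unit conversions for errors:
The chain is incorrect (it contains an error).

Incorrect: 1 h = 3600 s, not 60 s (1 km/h ≈ 0.278 m/s)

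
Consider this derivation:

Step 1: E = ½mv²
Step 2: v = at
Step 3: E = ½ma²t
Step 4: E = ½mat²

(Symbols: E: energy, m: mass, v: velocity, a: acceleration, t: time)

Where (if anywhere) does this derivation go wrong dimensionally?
Step 3

Step 1: E = ½mv² → LHS [L^2 M T^-2], RHS [L^2 M T^-2] ✓
Step 2: v = at → LHS [L T^-1], RHS [L T^-1] ✓
Step 3: E = ½ma²t → LHS [L^2 M T^-2], RHS [L^2 M T^-3] ✗

The first dimensional inconsistency appears in step 3: E = ½ma²t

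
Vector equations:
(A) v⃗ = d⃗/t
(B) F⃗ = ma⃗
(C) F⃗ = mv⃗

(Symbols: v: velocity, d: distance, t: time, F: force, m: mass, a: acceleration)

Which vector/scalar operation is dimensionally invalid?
(C) F⃗ = mv⃗

(A) v⃗ = d⃗/t: LHS [L T^-1], RHS [L T^-1] ✓ — displacement (vector) divided by time (scalar)
(B) F⃗ = ma⃗: LHS [L M T^-2], RHS [L M T^-2] ✓ — Force and acceleration are vectors, mass is a scalar
(C) F⃗ = mv⃗: LHS [L M T^-2], RHS [L M T^-1] ✗ — mass times velocity is momentum, not force; should be ma⃗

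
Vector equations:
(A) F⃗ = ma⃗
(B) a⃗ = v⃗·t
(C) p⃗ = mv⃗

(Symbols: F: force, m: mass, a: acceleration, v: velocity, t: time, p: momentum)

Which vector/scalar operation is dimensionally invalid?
(B) a⃗ = v⃗·t

(A) F⃗ = ma⃗: LHS [L M T^-2], RHS [L M T^-2] ✓ — Force and acceleration are vectors, mass is a scalar
(B) a⃗ = v⃗·t: LHS [L T^-2], RHS [L] ✗ — acceleration is velocity per time; should be v⃗/t
(C) p⃗ = mv⃗: LHS [L M T^-1], RHS [L M T^-1] ✓ — mass (scalar) times velocity (vector)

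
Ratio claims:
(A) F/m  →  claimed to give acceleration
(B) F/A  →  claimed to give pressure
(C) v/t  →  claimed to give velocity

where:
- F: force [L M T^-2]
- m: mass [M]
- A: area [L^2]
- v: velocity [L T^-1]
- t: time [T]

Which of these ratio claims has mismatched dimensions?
(C) v/t does not give velocity

(A) F/m: [L T^-2] = acceleration [L T^-2] ✓
(B) F/A: [L^-1 M T^-2] = pressure [L^-1 M T^-2] ✓
(C) v/t: [L T^-2] ≠ velocity [L T^-1] ✗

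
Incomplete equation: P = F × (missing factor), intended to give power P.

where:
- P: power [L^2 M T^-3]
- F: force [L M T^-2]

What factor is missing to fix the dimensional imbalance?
v (velocity), dimensions [L T^-1]

P has dimensions [L^2 M T^-3] and F has dimensions [L M T^-2].
The missing factor must have dimensions [L^2 M T^-3] / [L M T^-2] = [L T^-1], i.e. velocity (v).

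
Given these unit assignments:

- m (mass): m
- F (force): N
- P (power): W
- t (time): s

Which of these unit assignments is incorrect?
m

The variable m (mass) should have units kg, not m.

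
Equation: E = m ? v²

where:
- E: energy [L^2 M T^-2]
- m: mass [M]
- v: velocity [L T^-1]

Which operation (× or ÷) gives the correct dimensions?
multiplication (×): E = m × v²

E [L^2 M T^-2]; m [M]; v² [L^2 T^-2].
m × v² → [L^2 M T^-2] ✓
m ÷ v² → [L^-2 M T^2] ✗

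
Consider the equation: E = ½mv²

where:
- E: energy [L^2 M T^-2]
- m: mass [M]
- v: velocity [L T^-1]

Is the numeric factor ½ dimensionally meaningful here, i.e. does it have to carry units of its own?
No

E has dimensions [L^2 M T^-2] and mv² already has dimensions [L^2 M T^-2], so the equation balances without ½ contributing any dimensions. ½ is a pure (dimensionless) number; changing or removing it would not affect dimensional consistency.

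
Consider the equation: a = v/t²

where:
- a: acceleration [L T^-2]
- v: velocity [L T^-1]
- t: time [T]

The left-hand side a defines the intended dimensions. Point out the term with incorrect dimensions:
The right-hand side term v/t²

a has dimensions [L T^-2], but v/t² has dimensions [L T^-3], so the term v/t² is dimensionally wrong for a.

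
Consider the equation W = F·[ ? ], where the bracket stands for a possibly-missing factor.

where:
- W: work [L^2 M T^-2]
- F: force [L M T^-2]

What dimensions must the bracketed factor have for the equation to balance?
[L] — length (e.g. a distance d)

W has dimensions [L^2 M T^-2]; F has dimensions [L M T^-2].
The bracketed factor must supply [L^2 M T^-2] / [L M T^-2] = [L].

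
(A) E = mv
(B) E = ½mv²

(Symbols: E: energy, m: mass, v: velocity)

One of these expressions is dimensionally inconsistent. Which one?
(A)

(A) E = mv: LHS [L^2 M T^-2], RHS [L M T^-1] ✗
(B) E = ½mv²: LHS [L^2 M T^-2], RHS [L^2 M T^-2] ✓

Expression (A) E = mv is dimensionally incorrect.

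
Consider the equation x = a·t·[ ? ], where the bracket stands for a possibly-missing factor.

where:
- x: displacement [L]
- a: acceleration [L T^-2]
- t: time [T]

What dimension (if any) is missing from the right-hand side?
[T] — time (e.g. t)

x has dimensions [L]; a·t has dimensions [L T^-1].
The bracketed factor must supply [L] / [L T^-1] = [T].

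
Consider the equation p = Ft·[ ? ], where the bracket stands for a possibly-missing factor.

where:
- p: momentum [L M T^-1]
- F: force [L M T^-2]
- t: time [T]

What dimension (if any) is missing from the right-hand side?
Nothing is missing — the bracketed factor must be dimensionless.

p has dimensions [L M T^-1] and Ft already has dimensions [L M T^-1], so p = Ft is dimensionally complete.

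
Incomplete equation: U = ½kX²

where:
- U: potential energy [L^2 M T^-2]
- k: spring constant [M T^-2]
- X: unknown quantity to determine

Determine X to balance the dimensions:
X = x (displacement), dimensions [L]

U has dimensions [L^2 M T^-2]; the rest of the RHS (½k) has dimensions [M T^-2].
So X² must have dimensions [L^2], i.e. X has dimensions [L] — X = x (displacement).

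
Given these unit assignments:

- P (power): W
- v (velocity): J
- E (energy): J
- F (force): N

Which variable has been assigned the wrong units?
v

The variable v (velocity) should have units m/s, not J.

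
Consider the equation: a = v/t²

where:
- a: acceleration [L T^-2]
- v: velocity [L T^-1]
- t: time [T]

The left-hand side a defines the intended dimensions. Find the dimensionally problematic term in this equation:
The right-hand side term v/t²

a has dimensions [L T^-2], but v/t² has dimensions [L T^-3], so the term v/t² is dimensionally wrong for a.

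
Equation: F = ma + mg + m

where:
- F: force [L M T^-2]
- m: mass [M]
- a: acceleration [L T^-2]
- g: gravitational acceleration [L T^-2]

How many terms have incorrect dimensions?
1

LHS F: [L M T^-2]
- ma: [L M T^-2] ✓
- mg: [L M T^-2] ✓
- m: [M] ✗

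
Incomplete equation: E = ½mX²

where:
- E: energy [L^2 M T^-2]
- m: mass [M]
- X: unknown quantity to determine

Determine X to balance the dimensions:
X = v (velocity), dimensions [L T^-1]

E has dimensions [L^2 M T^-2]; the rest of the RHS (½m) has dimensions [M].
So X² must have dimensions [L^2 T^-2], i.e. X has dimensions [L T^-1] — X = v (velocity).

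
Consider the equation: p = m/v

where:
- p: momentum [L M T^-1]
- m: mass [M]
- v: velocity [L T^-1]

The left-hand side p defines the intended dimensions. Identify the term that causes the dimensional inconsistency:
The right-hand side term m/v

p has dimensions [L M T^-1], but m/v has dimensions [L^-1 M T], so the term m/v is dimensionally wrong for p.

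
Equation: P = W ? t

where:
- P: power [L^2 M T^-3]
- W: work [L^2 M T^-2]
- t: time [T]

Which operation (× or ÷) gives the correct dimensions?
division (÷): P = W ÷ t

P [L^2 M T^-3]; W [L^2 M T^-2]; t [T].
W × t → [L^2 M T^-1] ✗
W ÷ t → [L^2 M T^-3] ✓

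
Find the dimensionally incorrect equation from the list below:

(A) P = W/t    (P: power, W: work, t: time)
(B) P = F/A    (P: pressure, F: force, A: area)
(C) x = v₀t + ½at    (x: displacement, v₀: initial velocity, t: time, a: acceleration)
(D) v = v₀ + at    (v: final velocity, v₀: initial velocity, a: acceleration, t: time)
(C) x = v₀t + ½at

The equation (C) x = v₀t + ½at is dimensionally incorrect.

LHS (x): [L]
RHS terms:
  - v₀t: [L] ✓
  - ½at: [L T^-1] ✗ (does not match LHS)

The dimensions do not match. The other three equations balance.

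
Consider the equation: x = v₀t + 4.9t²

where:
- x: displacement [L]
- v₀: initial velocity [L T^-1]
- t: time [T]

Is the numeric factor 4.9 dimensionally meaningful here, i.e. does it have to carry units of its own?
Yes

x has dimensions [L], while t² alone has dimensions [T^2]. For the equation to balance, the factor 4.9 must carry dimensions [L T^-2] — it is a dimensional constant (a numerical value of a physical quantity with its units suppressed), not a pure number.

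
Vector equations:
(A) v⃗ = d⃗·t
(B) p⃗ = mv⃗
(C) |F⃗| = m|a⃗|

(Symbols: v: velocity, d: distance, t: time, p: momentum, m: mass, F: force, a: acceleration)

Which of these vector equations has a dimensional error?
(A) v⃗ = d⃗·t

(A) v⃗ = d⃗·t: LHS [L T^-1], RHS [L T] ✗ — velocity is displacement per time; should be d⃗/t
(B) p⃗ = mv⃗: LHS [L M T^-1], RHS [L M T^-1] ✓ — mass (scalar) times velocity (vector)
(C) |F⃗| = m|a⃗|: LHS [L M T^-2], RHS [L M T^-2] ✓ — magnitudes of vectors are scalars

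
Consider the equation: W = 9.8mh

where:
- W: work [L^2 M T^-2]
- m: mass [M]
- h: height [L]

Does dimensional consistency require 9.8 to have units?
Yes

W has dimensions [L^2 M T^-2], while mh alone has dimensions [L M]. For the equation to balance, the factor 9.8 must carry dimensions [L T^-2] — it is a dimensional constant (a numerical value of a physical quantity with its units suppressed), not a pure number.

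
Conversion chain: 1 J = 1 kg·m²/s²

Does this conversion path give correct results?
The chain is correct (no errors).

Correct: Joule is defined as kg·m²/s²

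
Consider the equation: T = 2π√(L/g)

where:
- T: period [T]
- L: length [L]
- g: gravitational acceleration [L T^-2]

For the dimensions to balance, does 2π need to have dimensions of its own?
No

T has dimensions [T] and √(L/g) already has dimensions [T], so the equation balances without 2π contributing any dimensions. 2π is a pure (dimensionless) number; changing or removing it would not affect dimensional consistency.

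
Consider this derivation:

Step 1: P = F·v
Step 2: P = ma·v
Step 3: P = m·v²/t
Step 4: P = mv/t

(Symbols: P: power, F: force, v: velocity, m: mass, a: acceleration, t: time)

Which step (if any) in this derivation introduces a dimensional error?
Step 4

Step 1: P = F·v → LHS [L^2 M T^-3], RHS [L^2 M T^-3] ✓
Step 2: P = ma·v → LHS [L^2 M T^-3], RHS [L^2 M T^-3] ✓
Step 3: P = m·v²/t → LHS [L^2 M T^-3], RHS [L^2 M T^-3] ✓
Step 4: P = mv/t → LHS [L^2 M T^-3], RHS [L M T^-2] ✗

The first dimensional inconsistency appears in step 4: P = mv/t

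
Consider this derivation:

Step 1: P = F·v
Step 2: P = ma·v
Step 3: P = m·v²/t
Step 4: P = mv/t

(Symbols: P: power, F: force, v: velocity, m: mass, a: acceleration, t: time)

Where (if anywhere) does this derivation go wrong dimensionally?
Step 4

Step 1: P = F·v → LHS [L^2 M T^-3], RHS [L^2 M T^-3] ✓
Step 2: P = ma·v → LHS [L^2 M T^-3], RHS [L^2 M T^-3] ✓
Step 3: P = m·v²/t → LHS [L^2 M T^-3], RHS [L^2 M T^-3] ✓
Step 4: P = mv/t → LHS [L^2 M T^-3], RHS [L M T^-2] ✗

The first dimensional inconsistency appears in step 4: P = mv/t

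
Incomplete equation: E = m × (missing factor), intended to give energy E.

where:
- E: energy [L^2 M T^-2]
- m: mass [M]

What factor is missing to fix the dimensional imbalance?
v² (velocity squared), dimensions [L^2 T^-2]

E has dimensions [L^2 M T^-2] and m has dimensions [M].
The missing factor must have dimensions [L^2 M T^-2] / [M] = [L^2 T^-2], i.e. velocity squared (v²).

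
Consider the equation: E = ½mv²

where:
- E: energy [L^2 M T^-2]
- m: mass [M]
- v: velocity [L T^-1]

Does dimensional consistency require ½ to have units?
No

E has dimensions [L^2 M T^-2] and mv² already has dimensions [L^2 M T^-2], so the equation balances without ½ contributing any dimensions. ½ is a pure (dimensionless) number; changing or removing it would not affect dimensional consistency.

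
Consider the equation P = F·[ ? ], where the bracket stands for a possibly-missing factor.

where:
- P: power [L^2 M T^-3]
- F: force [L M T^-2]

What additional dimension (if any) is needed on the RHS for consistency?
[L T^-1] — velocity (e.g. v)

P has dimensions [L^2 M T^-3]; F has dimensions [L M T^-2].
The bracketed factor must supply [L^2 M T^-3] / [L M T^-2] = [L T^-1].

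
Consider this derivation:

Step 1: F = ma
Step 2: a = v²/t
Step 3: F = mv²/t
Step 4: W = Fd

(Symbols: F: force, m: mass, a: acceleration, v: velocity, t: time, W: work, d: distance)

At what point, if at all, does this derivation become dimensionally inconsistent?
Step 2

Step 1: F = ma → LHS [L M T^-2], RHS [L M T^-2] ✓
Step 2: a = v²/t → LHS [L T^-2], RHS [L^2 T^-3] ✗

The first dimensional inconsistency appears in step 2: a = v²/t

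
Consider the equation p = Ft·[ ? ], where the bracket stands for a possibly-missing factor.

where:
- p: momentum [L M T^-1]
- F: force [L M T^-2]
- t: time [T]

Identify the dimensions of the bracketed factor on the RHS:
Nothing is missing — the bracketed factor must be dimensionless.

p has dimensions [L M T^-1] and Ft already has dimensions [L M T^-1], so p = Ft is dimensionally complete.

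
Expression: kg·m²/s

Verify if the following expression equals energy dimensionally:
No

The expression kg·m²/s has dimensions [L^2 M T^-1], but energy has dimensions [L^2 M T^-2].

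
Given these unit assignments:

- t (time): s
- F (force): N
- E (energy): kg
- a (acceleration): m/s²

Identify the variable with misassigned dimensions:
E

The variable E (energy) should have units J, not kg.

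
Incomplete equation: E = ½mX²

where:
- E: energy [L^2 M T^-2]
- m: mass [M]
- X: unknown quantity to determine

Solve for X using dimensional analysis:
X = v (velocity), dimensions [L T^-1]

E has dimensions [L^2 M T^-2]; the rest of the RHS (½m) has dimensions [M].
So X² must have dimensions [L^2 T^-2], i.e. X has dimensions [L T^-1] — X = v (velocity).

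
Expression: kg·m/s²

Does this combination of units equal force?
Yes

The expression kg·m/s² has dimensions [L M T^-2], which is exactly force [L M T^-2].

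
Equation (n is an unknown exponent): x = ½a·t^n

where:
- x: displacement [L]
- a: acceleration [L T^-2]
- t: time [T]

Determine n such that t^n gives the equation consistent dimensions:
n = 2

x has dimensions [L]; t has dimensions [T].
The rest of the RHS has dimensions [L T^-2], so t^n must supply [T^2].
With n = 2: ½a·t^2 has dimensions [L], matching the LHS ✓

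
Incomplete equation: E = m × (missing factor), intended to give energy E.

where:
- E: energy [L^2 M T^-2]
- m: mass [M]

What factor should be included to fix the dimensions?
v² (velocity squared), dimensions [L^2 T^-2]

E has dimensions [L^2 M T^-2] and m has dimensions [M].
The missing factor must have dimensions [L^2 M T^-2] / [M] = [L^2 T^-2], i.e. velocity squared (v²).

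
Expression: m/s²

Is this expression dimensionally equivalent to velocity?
No

The expression m/s² has dimensions [L T^-2], but velocity has dimensions [L T^-1].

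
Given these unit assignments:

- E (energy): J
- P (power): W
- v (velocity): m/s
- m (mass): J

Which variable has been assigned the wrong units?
m

The variable m (mass) should have units kg, not J.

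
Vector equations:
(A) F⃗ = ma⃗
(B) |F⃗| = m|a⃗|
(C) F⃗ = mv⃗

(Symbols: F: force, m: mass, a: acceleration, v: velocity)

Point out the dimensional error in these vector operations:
(C) F⃗ = mv⃗

(A) F⃗ = ma⃗: LHS [L M T^-2], RHS [L M T^-2] ✓ — Force and acceleration are vectors, mass is a scalar
(B) |F⃗| = m|a⃗|: LHS [L M T^-2], RHS [L M T^-2] ✓ — magnitudes of vectors are scalars
(C) F⃗ = mv⃗: LHS [L M T^-2], RHS [L M T^-1] ✗ — mass times velocity is momentum, not force; should be ma⃗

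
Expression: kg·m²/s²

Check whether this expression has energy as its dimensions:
Yes

The expression kg·m²/s² has dimensions [L^2 M T^-2], which is exactly energy [L^2 M T^-2].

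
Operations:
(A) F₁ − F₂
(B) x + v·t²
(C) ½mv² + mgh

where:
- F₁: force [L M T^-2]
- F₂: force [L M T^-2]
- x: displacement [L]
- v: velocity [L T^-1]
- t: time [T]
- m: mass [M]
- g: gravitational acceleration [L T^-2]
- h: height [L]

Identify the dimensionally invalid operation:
(B) x + v·t²

(A) F₁ − F₂: F₁ [L M T^-2] and F₂ [L M T^-2] — same dimensions ✓
(B) x + v·t²: x [L] and v·t² [L T] — different dimensions cannot be added/subtracted ✗
(C) ½mv² + mgh: ½mv² [L^2 M T^-2] and mgh [L^2 M T^-2] — same dimensions ✓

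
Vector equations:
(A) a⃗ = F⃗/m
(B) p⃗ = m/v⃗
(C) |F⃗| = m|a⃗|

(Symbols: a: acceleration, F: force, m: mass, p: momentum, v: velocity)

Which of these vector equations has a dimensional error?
(B) p⃗ = m/v⃗

(A) a⃗ = F⃗/m: LHS [L T^-2], RHS [L T^-2] ✓ — force (vector) divided by mass (scalar)
(B) p⃗ = m/v⃗: LHS [L M T^-1], RHS [L^-1 M T] ✗ — momentum is mass times velocity; should be mv⃗ (and division by a vector is undefined)
(C) |F⃗| = m|a⃗|: LHS [L M T^-2], RHS [L M T^-2] ✓ — magnitudes of vectors are scalars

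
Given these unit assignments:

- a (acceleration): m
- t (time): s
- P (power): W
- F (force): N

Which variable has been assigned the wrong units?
a

The variable a (acceleration) should have units m/s², not m.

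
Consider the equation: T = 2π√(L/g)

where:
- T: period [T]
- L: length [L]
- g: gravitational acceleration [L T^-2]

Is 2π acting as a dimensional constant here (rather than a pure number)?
No

T has dimensions [T] and √(L/g) already has dimensions [T], so the equation balances without 2π contributing any dimensions. 2π is a pure (dimensionless) number; changing or removing it would not affect dimensional consistency.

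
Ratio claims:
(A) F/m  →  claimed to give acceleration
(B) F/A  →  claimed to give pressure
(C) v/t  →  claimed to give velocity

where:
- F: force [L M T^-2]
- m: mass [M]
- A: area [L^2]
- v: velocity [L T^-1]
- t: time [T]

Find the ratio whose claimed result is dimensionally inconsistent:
(C) v/t does not give velocity

(A) F/m: [L T^-2] = acceleration [L T^-2] ✓
(B) F/A: [L^-1 M T^-2] = pressure [L^-1 M T^-2] ✓
(C) v/t: [L T^-2] ≠ velocity [L T^-1] ✗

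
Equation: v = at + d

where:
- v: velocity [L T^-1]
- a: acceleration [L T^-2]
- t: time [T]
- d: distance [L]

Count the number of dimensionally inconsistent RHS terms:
1

LHS v: [L T^-1]
- at: [L T^-1] ✓
- d: [L] ✗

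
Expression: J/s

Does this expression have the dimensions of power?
Yes

The expression J/s has dimensions [L^2 M T^-3], which is exactly power [L^2 M T^-3].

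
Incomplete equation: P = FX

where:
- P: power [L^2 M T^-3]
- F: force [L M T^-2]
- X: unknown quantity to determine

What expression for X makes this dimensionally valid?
X = v (velocity), dimensions [L T^-1]

P has dimensions [L^2 M T^-3]; the rest of the RHS (F) has dimensions [L M T^-2].
So X must have dimensions [L T^-1] — X = v (velocity).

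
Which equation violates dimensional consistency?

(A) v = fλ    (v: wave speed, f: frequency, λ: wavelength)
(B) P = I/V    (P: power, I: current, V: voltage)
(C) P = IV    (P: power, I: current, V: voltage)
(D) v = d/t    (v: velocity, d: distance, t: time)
(B) P = I/V

The equation (B) P = I/V is dimensionally incorrect.

LHS (P): [L^2 M T^-3]
RHS (I/V): [I^2 L^-2 M^-1 T^3] ✗

The dimensions do not match. The other three equations balance.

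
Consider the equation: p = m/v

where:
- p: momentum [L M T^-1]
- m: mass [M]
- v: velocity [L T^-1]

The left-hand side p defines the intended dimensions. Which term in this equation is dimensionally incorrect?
The right-hand side term m/v

p has dimensions [L M T^-1], but m/v has dimensions [L^-1 M T], so the term m/v is dimensionally wrong for p.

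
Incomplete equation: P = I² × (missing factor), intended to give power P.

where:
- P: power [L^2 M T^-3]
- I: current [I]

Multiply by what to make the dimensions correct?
R (resistance), dimensions [I^-2 L^2 M T^-3]

P has dimensions [L^2 M T^-3] and I² has dimensions [I^2].
The missing factor must have dimensions [L^2 M T^-3] / [I^2] = [I^-2 L^2 M T^-3], i.e. resistance (R).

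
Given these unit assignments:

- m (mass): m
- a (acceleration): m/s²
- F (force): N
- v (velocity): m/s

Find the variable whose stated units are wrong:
m

The variable m (mass) should have units kg, not m.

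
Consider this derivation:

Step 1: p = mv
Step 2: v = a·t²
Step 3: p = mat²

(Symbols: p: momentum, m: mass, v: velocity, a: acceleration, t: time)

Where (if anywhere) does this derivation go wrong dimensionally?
Step 2

Step 1: p = mv → LHS [L M T^-1], RHS [L M T^-1] ✓
Step 2: v = a·t² → LHS [L T^-1], RHS [L] ✗

The first dimensional inconsistency appears in step 2: v = a·t²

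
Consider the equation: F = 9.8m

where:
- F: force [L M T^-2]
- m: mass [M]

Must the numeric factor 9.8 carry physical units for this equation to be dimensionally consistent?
Yes

F has dimensions [L M T^-2], while m alone has dimensions [M]. For the equation to balance, the factor 9.8 must carry dimensions [L T^-2] — it is a dimensional constant (a numerical value of a physical quantity with its units suppressed), not a pure number.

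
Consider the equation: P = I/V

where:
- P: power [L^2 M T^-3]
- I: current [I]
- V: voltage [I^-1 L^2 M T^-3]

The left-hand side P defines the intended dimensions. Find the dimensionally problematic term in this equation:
The right-hand side term I/V

P has dimensions [L^2 M T^-3], but I/V has dimensions [I^2 L^-2 M^-1 T^3], so the term I/V is dimensionally wrong for P.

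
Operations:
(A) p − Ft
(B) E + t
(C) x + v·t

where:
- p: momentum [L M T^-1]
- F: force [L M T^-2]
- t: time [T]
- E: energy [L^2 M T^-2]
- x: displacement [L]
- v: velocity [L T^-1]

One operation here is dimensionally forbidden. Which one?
(B) E + t

(A) p − Ft: p [L M T^-1] and Ft [L M T^-1] — same dimensions ✓
(B) E + t: E [L^2 M T^-2] and t [T] — different dimensions cannot be added/subtracted ✗
(C) x + v·t: x [L] and v·t [L] — same dimensions ✓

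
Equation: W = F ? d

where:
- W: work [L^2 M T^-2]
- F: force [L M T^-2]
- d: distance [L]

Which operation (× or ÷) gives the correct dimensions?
multiplication (×): W = F × d

W [L^2 M T^-2]; F [L M T^-2]; d [L].
F × d → [L^2 M T^-2] ✓
F ÷ d → [M T^-2] ✗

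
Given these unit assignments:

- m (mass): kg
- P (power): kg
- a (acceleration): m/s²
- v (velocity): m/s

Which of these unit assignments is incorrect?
P

The variable P (power) should have units W, not kg.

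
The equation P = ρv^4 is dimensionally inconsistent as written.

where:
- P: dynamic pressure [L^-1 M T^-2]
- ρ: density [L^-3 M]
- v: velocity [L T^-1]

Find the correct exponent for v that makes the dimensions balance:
The exponent of v should be 2: P = ρv^2

The LHS P has dimensions [L^-1 M T^-2]; v has dimensions [L T^-1].
As written, the RHS ρv^4 (exponent 4 on v) has dimensions [L M T^-4], which does not match.
With exponent 2, the RHS ρv^2 has dimensions [L^-1 M T^-2], matching the LHS.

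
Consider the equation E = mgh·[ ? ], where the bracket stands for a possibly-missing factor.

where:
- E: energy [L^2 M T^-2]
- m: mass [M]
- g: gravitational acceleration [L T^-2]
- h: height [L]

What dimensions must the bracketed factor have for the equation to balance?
Nothing is missing — the bracketed factor must be dimensionless.

E has dimensions [L^2 M T^-2] and mgh already has dimensions [L^2 M T^-2], so E = mgh is dimensionally complete.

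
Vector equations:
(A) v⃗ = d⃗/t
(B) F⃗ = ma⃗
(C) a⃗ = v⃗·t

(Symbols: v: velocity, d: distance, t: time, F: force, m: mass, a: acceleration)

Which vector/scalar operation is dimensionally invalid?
(C) a⃗ = v⃗·t

(A) v⃗ = d⃗/t: LHS [L T^-1], RHS [L T^-1] ✓ — displacement (vector) divided by time (scalar)
(B) F⃗ = ma⃗: LHS [L M T^-2], RHS [L M T^-2] ✓ — Force and acceleration are vectors, mass is a scalar
(C) a⃗ = v⃗·t: LHS [L T^-2], RHS [L] ✗ — acceleration is velocity per time; should be v⃗/t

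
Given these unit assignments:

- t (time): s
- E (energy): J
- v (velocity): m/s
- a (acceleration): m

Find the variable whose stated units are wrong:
a

The variable a (acceleration) should have units m/s², not m.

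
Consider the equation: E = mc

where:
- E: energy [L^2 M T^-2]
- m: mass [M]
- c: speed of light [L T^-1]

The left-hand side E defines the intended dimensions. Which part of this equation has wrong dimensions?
The right-hand side term mc

E has dimensions [L^2 M T^-2], but mc has dimensions [L M T^-1], so the term mc is dimensionally wrong for E.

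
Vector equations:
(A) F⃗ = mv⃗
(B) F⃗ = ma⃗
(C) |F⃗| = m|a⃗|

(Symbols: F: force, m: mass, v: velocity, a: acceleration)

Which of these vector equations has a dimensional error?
(A) F⃗ = mv⃗

(A) F⃗ = mv⃗: LHS [L M T^-2], RHS [L M T^-1] ✗ — mass times velocity is momentum, not force; should be ma⃗
(B) F⃗ = ma⃗: LHS [L M T^-2], RHS [L M T^-2] ✓ — Force and acceleration are vectors, mass is a scalar
(C) |F⃗| = m|a⃗|: LHS [L M T^-2], RHS [L M T^-2] ✓ — magnitudes of vectors are scalars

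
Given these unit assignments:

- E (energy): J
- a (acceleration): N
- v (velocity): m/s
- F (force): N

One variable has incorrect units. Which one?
a

The variable a (acceleration) should have units m/s², not N.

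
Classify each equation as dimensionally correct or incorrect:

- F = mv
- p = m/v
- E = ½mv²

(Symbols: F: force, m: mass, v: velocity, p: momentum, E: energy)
Dimensionally correct: E = ½mv²
Dimensionally incorrect: F = mv, p = m/v
Ordered (correct first, then incorrect): E = ½mv², F = mv, p = m/v

- F = mv: LHS [L M T^-2], RHS [L M T^-1] → incorrect ✗
- p = m/v: LHS [L M T^-1], RHS [L^-1 M T] → incorrect ✗
- E = ½mv²: LHS [L^2 M T^-2], RHS [L^2 M T^-2] → correct ✓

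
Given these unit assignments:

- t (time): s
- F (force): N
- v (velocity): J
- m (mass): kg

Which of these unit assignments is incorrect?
v

The variable v (velocity) should have units m/s, not J.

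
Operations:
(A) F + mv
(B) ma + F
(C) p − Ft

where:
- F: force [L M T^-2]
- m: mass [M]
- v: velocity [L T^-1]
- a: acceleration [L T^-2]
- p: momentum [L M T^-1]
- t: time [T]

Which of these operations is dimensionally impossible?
(A) F + mv

(A) F + mv: F [L M T^-2] and mv [L M T^-1] — different dimensions cannot be added/subtracted ✗
(B) ma + F: ma [L M T^-2] and F [L M T^-2] — same dimensions ✓
(C) p − Ft: p [L M T^-1] and Ft [L M T^-1] — same dimensions ✓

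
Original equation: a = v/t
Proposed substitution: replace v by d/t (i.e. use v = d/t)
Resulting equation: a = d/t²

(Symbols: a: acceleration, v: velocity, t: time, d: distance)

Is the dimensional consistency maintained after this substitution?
Yes

[v] = [L T^-1] and [d/t] = [L T^-1]. These match, so the substitution replaces a quantity by one of the same dimensions and the result a = d/t² has LHS [L T^-2] vs RHS [L T^-2] — still consistent.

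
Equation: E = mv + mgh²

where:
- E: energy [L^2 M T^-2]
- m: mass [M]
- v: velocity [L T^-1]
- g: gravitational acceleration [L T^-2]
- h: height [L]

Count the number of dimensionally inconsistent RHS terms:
2

LHS E: [L^2 M T^-2]
- mv: [L M T^-1] ✗
- mgh²: [L^3 M T^-2] ✗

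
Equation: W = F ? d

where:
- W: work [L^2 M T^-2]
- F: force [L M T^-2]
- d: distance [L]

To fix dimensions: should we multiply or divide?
multiplication (×): W = F × d

W [L^2 M T^-2]; F [L M T^-2]; d [L].
F × d → [L^2 M T^-2] ✓
F ÷ d → [M T^-2] ✗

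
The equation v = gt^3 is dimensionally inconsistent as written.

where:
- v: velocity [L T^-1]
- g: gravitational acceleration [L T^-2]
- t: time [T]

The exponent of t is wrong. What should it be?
The exponent of t should be 1: v = gt

The LHS v has dimensions [L T^-1]; t has dimensions [T].
As written, the RHS gt^3 (exponent 3 on t) has dimensions [L T], which does not match.
With exponent 1, the RHS gt has dimensions [L T^-1], matching the LHS.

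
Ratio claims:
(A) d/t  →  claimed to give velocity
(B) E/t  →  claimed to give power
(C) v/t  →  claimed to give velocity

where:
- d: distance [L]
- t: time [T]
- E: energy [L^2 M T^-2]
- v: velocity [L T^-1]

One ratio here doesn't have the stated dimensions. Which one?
(C) v/t does not give velocity

(A) d/t: [L T^-1] = velocity [L T^-1] ✓
(B) E/t: [L^2 M T^-3] = power [L^2 M T^-3] ✓
(C) v/t: [L T^-2] ≠ velocity [L T^-1] ✗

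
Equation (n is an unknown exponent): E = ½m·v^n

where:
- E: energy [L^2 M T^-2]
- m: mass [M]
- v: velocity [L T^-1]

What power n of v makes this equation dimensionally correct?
n = 2

E has dimensions [L^2 M T^-2]; v has dimensions [L T^-1].
The rest of the RHS has dimensions [M], so v^n must supply [L^2 T^-2].
With n = 2: ½m·v^2 has dimensions [L^2 M T^-2], matching the LHS ✓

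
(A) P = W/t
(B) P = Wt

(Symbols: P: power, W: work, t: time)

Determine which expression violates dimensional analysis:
(B)

(A) P = W/t: LHS [L^2 M T^-3], RHS [L^2 M T^-3] ✓
(B) P = Wt: LHS [L^2 M T^-3], RHS [L^2 M T^-1] ✗

Expression (B) P = Wt is dimensionally incorrect.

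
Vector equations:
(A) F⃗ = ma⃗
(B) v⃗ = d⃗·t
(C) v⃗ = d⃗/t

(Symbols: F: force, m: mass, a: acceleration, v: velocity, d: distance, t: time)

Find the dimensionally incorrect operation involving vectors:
(B) v⃗ = d⃗·t

(A) F⃗ = ma⃗: LHS [L M T^-2], RHS [L M T^-2] ✓ — Force and acceleration are vectors, mass is a scalar
(B) v⃗ = d⃗·t: LHS [L T^-1], RHS [L T] ✗ — velocity is displacement per time; should be d⃗/t
(C) v⃗ = d⃗/t: LHS [L T^-1], RHS [L T^-1] ✓ — displacement (vector) divided by time (scalar)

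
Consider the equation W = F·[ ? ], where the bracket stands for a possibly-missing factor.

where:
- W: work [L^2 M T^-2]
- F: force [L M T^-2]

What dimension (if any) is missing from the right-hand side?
[L] — length (e.g. a distance d)

W has dimensions [L^2 M T^-2]; F has dimensions [L M T^-2].
The bracketed factor must supply [L^2 M T^-2] / [L M T^-2] = [L].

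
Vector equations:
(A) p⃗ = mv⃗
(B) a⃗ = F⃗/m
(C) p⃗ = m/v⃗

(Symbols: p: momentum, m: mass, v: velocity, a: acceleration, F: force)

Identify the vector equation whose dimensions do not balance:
(C) p⃗ = m/v⃗

(A) p⃗ = mv⃗: LHS [L M T^-1], RHS [L M T^-1] ✓ — mass (scalar) times velocity (vector)
(B) a⃗ = F⃗/m: LHS [L T^-2], RHS [L T^-2] ✓ — force (vector) divided by mass (scalar)
(C) p⃗ = m/v⃗: LHS [L M T^-1], RHS [L^-1 M T] ✗ — momentum is mass times velocity; should be mv⃗ (and division by a vector is undefined)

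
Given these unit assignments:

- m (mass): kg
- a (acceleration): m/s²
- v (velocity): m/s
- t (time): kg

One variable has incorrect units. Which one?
t

The variable t (time) should have units s, not kg.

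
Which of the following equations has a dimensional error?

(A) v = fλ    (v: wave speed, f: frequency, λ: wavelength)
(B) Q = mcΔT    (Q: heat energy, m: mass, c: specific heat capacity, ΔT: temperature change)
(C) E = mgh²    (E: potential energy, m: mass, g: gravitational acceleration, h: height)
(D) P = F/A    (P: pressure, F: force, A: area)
(C) E = mgh²

The equation (C) E = mgh² is dimensionally incorrect.

LHS (E): [L^2 M T^-2]
RHS (mgh²): [L^3 M T^-2] ✗

The dimensions do not match. The other three equations balance.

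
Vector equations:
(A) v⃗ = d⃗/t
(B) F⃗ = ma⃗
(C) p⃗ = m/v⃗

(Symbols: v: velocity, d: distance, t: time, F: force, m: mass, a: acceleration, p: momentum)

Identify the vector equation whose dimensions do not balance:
(C) p⃗ = m/v⃗

(A) v⃗ = d⃗/t: LHS [L T^-1], RHS [L T^-1] ✓ — displacement (vector) divided by time (scalar)
(B) F⃗ = ma⃗: LHS [L M T^-2], RHS [L M T^-2] ✓ — Force and acceleration are vectors, mass is a scalar
(C) p⃗ = m/v⃗: LHS [L M T^-1], RHS [L^-1 M T] ✗ — momentum is mass times velocity; should be mv⃗ (and division by a vector is undefined)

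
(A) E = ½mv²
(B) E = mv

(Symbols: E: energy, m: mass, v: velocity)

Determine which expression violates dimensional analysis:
(B)

(A) E = ½mv²: LHS [L^2 M T^-2], RHS [L^2 M T^-2] ✓
(B) E = mv: LHS [L^2 M T^-2], RHS [L M T^-1] ✗

Expression (B) E = mv is dimensionally incorrect.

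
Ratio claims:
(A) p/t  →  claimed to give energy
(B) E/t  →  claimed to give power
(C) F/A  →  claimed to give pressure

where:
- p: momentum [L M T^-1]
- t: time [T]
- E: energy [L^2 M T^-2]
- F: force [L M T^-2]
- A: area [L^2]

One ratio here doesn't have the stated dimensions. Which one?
(A) p/t does not give energy

(A) p/t: [L M T^-2] ≠ energy [L^2 M T^-2] ✗
(B) E/t: [L^2 M T^-3] = power [L^2 M T^-3] ✓
(C) F/A: [L^-1 M T^-2] = pressure [L^-1 M T^-2] ✓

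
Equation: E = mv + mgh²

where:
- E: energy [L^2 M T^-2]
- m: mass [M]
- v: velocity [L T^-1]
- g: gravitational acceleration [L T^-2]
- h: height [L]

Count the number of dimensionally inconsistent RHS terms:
2

LHS E: [L^2 M T^-2]
- mv: [L M T^-1] ✗
- mgh²: [L^3 M T^-2] ✗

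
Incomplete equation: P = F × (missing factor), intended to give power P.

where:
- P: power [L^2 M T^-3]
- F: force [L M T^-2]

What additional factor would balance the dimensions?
v (velocity), dimensions [L T^-1]

P has dimensions [L^2 M T^-3] and F has dimensions [L M T^-2].
The missing factor must have dimensions [L^2 M T^-3] / [L M T^-2] = [L T^-1], i.e. velocity (v).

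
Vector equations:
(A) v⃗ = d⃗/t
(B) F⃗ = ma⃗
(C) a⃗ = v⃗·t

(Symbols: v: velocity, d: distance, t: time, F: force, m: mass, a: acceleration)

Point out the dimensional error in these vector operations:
(C) a⃗ = v⃗·t

(A) v⃗ = d⃗/t: LHS [L T^-1], RHS [L T^-1] ✓ — displacement (vector) divided by time (scalar)
(B) F⃗ = ma⃗: LHS [L M T^-2], RHS [L M T^-2] ✓ — Force and acceleration are vectors, mass is a scalar
(C) a⃗ = v⃗·t: LHS [L T^-2], RHS [L] ✗ — acceleration is velocity per time; should be v⃗/t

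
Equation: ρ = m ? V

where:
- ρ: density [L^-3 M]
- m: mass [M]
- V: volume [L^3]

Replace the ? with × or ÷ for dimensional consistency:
division (÷): ρ = m ÷ V

ρ [L^-3 M]; m [M]; V [L^3].
m × V → [L^3 M] ✗
m ÷ V → [L^-3 M] ✓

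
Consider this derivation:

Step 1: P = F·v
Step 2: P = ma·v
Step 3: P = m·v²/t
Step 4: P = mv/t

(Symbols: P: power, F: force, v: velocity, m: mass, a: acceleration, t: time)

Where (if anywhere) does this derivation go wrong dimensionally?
Step 4

Step 1: P = F·v → LHS [L^2 M T^-3], RHS [L^2 M T^-3] ✓
Step 2: P = ma·v → LHS [L^2 M T^-3], RHS [L^2 M T^-3] ✓
Step 3: P = m·v²/t → LHS [L^2 M T^-3], RHS [L^2 M T^-3] ✓
Step 4: P = mv/t → LHS [L^2 M T^-3], RHS [L M T^-2] ✗

The first dimensional inconsistency appears in step 4: P = mv/t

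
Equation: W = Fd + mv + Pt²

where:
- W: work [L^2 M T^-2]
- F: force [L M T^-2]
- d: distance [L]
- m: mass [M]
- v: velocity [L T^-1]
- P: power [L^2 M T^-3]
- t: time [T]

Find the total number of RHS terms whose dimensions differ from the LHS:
2

LHS W: [L^2 M T^-2]
- Fd: [L^2 M T^-2] ✓
- mv: [L M T^-1] ✗
- Pt²: [L^2 M T^-1] ✗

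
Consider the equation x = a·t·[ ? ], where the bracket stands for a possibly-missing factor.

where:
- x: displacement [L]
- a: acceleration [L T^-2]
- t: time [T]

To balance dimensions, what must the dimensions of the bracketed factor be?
[T] — time (e.g. t)

x has dimensions [L]; a·t has dimensions [L T^-1].
The bracketed factor must supply [L] / [L T^-1] = [T].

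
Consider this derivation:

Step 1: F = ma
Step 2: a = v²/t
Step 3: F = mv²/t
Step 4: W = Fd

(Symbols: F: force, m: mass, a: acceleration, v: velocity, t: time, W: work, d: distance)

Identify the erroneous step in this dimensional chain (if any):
Step 2

Step 1: F = ma → LHS [L M T^-2], RHS [L M T^-2] ✓
Step 2: a = v²/t → LHS [L T^-2], RHS [L^2 T^-3] ✗

The first dimensional inconsistency appears in step 2: a = v²/t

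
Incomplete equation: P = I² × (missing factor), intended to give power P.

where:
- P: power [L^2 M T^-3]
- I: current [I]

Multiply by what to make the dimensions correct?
R (resistance), dimensions [I^-2 L^2 M T^-3]

P has dimensions [L^2 M T^-3] and I² has dimensions [I^2].
The missing factor must have dimensions [L^2 M T^-3] / [I^2] = [I^-2 L^2 M T^-3], i.e. resistance (R).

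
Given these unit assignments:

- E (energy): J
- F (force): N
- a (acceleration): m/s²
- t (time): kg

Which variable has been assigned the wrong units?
t

The variable t (time) should have units s, not kg.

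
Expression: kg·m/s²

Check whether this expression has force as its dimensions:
Yes

The expression kg·m/s² has dimensions [L M T^-2], which is exactly force [L M T^-2].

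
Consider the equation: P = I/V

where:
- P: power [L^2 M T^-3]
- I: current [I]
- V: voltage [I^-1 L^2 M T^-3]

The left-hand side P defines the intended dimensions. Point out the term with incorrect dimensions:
The right-hand side term I/V

P has dimensions [L^2 M T^-3], but I/V has dimensions [I^2 L^-2 M^-1 T^3], so the term I/V is dimensionally wrong for P.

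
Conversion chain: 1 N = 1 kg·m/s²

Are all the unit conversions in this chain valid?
The chain is correct (no errors).

Correct: Newton is defined as kg·m/s²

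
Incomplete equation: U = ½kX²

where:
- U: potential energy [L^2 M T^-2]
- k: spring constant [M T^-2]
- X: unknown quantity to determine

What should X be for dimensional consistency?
X = x (displacement), dimensions [L]

U has dimensions [L^2 M T^-2]; the rest of the RHS (½k) has dimensions [M T^-2].
So X² must have dimensions [L^2], i.e. X has dimensions [L] — X = x (displacement).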